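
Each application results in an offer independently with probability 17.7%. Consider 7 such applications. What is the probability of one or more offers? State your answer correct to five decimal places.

0.74426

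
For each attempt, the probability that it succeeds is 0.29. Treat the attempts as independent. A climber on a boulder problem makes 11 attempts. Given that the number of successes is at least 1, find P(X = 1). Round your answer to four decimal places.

0.1063

X ~ Binomial(11, 0.29). Want P(X=1 | X≥1) = P(X=1) / P(X≥1).
P(X=1) = C(11,1)·0.29^1·0.71^10 = 0.103842
P(X≥1) = 1 − 0.023112 = 0.976888
Ratio = 0.103842 / 0.976888 = 0.106299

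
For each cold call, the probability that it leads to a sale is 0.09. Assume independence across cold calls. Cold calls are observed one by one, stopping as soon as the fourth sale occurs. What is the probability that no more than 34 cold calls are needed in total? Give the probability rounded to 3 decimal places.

0.367

Finishing within 34 cold calls ⇔ at least 4 successes in the first 34. With X ~ Binomial(34, 0.09), P(Y ≤ 34) = 1 − P(X ≤ 3).
  k=0: C(34,0)·0.09^0·0.91^34 = 0.04050
  k=1: C(34,1)·0.09^1·0.91^33 = 0.13617
  k=2: C(34,2)·0.09^2·0.91^32 = 0.22221
  k=3: C(34,3)·0.09^3·0.91^31 = 0.23442
1 − 0.63331 = 0.36669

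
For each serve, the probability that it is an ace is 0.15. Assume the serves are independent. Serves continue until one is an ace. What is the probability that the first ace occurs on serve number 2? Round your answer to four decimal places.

0.1275

Geometric (trials to first success), p = 0.15.
P(Y = 2) = (1−p)^1 · p = 0.85 · 0.15 = 0.127500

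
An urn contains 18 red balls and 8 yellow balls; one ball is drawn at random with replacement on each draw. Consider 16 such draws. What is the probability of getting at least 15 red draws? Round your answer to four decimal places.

0.0226

X ~ Binomial(16, 0.692308); P(X ≥ 15) = Σ C(16,k) p^k (1−p)^(16−k) over k:
  k=15: C(16,15)·0.692308^15·0.307692^1 = 0.019803
  k=16: C(16,16)·0.692308^16·0.307692^0 = 0.002785
Total = 0.022587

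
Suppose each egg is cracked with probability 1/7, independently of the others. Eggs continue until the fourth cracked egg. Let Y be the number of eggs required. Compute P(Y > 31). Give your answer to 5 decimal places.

Needing more than 31 eggs ⇔ fewer than 4 successes in the first 31. With X ~ Binomial(31, 0.142857), P(Y > 31) = P(X ≤ 3).
  k=0: C(31,0)·0.142857^0·0.857143^31 = 0.0084072
  k=1: C(31,1)·0.142857^1·0.857143^30 = 0.0434370
  k=2: C(31,2)·0.142857^2·0.857143^29 = 0.1085925
  k=3: C(31,3)·0.142857^3·0.857143^28 = 0.1749546
P(X ≤ 3) = 0.3353914

0.33539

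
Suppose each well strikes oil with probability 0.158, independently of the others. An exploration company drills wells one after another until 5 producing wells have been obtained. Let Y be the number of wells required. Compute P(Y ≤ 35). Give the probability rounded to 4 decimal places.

0.6676

Finishing within 35 wells ⇔ at least 5 successes in the first 35. With X ~ Binomial(35, 0.158), P(Y ≤ 35) = 1 − P(X ≤ 4).
  k=0: C(35,0)·0.158^0·0.842^35 = 0.002432
  k=1: C(35,1)·0.158^1·0.842^34 = 0.015971
  k=2: C(35,2)·0.158^2·0.842^33 = 0.050948
  k=3: C(35,3)·0.158^3·0.842^32 = 0.105164
  k=4: C(35,4)·0.158^4·0.842^31 = 0.157871
1 − 0.332387 = 0.667613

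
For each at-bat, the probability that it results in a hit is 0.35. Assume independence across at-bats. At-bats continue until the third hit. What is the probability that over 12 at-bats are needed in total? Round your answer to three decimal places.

0.151

Needing more than 12 at-bats ⇔ fewer than 3 successes in the first 12. With X ~ Binomial(12, 0.35), P(Y > 12) = P(X ≤ 2).
  k=0: C(12,0)·0.35^0·0.65^12 = 0.00569
  k=1: C(12,1)·0.35^1·0.65^11 = 0.03675
  k=2: C(12,2)·0.35^2·0.65^10 = 0.10885
P(X ≤ 2) = 0.15129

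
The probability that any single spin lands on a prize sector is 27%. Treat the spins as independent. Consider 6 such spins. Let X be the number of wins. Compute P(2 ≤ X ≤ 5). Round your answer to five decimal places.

0.51244

X ~ Binomial(6, 0.27); P(2 ≤ X ≤ 5) = Σ C(6,k) p^k (1−p)^(6−k) over k:
  k=2: C(6,2)·0.27^2·0.73^4 = 0.3105348
  k=3: C(6,3)·0.27^3·0.73^3 = 0.1531404
  k=4: C(6,4)·0.27^4·0.73^2 = 0.0424807
  k=5: C(6,5)·0.27^5·0.73^1 = 0.0062848
Total = 0.5124408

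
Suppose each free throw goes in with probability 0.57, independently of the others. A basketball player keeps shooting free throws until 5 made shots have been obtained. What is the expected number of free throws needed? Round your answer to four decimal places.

8.7719

Y = total free throws until the fifth success; negative binomial with r=5, p=0.57.
E[Y] = r / p = 5 / 0.57 = 8.771930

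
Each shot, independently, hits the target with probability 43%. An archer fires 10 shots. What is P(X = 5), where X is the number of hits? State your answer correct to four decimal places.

0.2229

X ~ Binomial(n=10, p=0.43).
P(X=5) = C(10,5) · p^5 · (1−p)^5
= 252 · 0.014701 · 0.060169 = 0.222904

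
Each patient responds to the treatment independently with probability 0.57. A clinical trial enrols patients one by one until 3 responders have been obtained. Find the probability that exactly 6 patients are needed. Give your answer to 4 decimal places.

0.1472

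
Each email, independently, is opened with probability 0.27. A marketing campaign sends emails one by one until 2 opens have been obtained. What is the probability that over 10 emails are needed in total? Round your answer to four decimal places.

0.2019

Needing more than 10 emails ⇔ fewer than 2 successes in the first 10. With X ~ Binomial(10, 0.27), P(Y > 10) = P(X ≤ 1).
  k=0: C(10,0)·0.27^0·0.73^10 = 0.042976
  k=1: C(10,1)·0.27^1·0.73^9 = 0.158953
P(X ≤ 1) = 0.201930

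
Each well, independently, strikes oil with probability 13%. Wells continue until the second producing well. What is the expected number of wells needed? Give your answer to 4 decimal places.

Y = total wells until the second success; negative binomial with r=2, p=0.13.
E[Y] = r / p = 2 / 0.13 = 15.384615

15.3846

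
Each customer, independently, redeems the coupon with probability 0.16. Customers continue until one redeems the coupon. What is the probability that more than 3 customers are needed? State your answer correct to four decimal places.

0.5927

Y = number of customers to the first success; geometric, p = 0.16.
P(Y > 3) = P(first 3 all fail) = (1−p)^3 = 0.592704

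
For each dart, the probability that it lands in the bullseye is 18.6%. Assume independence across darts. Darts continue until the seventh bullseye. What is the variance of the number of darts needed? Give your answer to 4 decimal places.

Y = total darts until the seventh success; negative binomial with r=7, p=0.186.
Var(Y) = r(1−p)/p² = 7·0.814 / 0.186² = 164.701122

164.7011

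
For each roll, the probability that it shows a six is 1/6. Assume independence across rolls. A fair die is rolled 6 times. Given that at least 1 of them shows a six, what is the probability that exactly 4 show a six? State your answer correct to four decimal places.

0.0121

X ~ Binomial(6, 0.166667). Want P(X=4 | X≥1) = P(X=4) / P(X≥1).
P(X=4) = C(6,4)·0.166667^4·0.833333^2 = 0.008038
P(X≥1) = 1 − 0.334898 = 0.665102
Ratio = 0.008038 / 0.665102 = 0.012085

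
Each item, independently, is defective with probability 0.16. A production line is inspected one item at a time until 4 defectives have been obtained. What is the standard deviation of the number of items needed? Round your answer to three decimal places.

Y = total items until the fourth success; negative binomial with r=4, p=0.16.
SD(Y) = √[r(1−p)/p²] = √(131.25000) = 11.45644

11.456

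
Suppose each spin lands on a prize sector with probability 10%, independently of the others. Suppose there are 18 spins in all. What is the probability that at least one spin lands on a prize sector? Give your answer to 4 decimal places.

0.8499

P(at least one) = 1 − P(none) = 1 − (1 − 0.10)^18
= 1 − 0.150095 = 0.849905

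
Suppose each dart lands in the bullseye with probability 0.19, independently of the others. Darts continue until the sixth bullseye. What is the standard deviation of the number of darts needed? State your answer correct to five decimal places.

Y = total darts until the sixth success; negative binomial with r=6, p=0.19.
SD(Y) = √[r(1−p)/p²] = √(134.6260388) = 11.6028462

11.60285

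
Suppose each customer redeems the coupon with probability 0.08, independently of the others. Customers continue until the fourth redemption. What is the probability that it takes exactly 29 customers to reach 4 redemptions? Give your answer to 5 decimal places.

Y = trial on which the fourth success occurs; negative binomial, r=4, p=0.08.
P(Y=29) = C(28,3) · p^4 · (1−p)^25
= 3276 · 4.096e-05 · 0.12436 = 0.0166878

0.01669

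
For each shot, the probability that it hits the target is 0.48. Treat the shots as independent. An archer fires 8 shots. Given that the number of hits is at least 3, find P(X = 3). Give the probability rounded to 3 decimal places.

0.285

X ~ Binomial(8, 0.48). Want P(X=3 | X≥3) = P(X=3) / P(X≥3).
P(X=3) = C(8,3)·0.48^3·0.52^5 = 0.23547
P(X≥3) = 1 − 0.00535 − 0.03948 − 0.12754 = 0.82763
Ratio = 0.23547 / 0.82763 = 0.28451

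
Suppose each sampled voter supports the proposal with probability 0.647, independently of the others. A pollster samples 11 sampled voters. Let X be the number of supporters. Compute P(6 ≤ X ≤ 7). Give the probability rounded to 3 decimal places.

X ~ Binomial(11, 0.647); P(6 ≤ X ≤ 7) = Σ C(11,k) p^k (1−p)^(11−k) over k:
  k=6: C(11,6)·0.647^6·0.353^5 = 0.18576
  k=7: C(11,7)·0.647^7·0.353^4 = 0.24319
Total = 0.42894

0.429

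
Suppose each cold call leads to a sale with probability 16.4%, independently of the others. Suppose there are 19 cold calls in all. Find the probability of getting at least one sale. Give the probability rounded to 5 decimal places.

0.96674

P(at least one) = 1 − P(none) = 1 − (1 − 0.164)^19
= 1 − 0.0332598 = 0.9667402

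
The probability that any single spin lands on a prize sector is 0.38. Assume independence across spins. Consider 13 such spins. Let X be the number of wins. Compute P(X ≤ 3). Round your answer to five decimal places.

X ~ Binomial(13, 0.38); P(X ≤ 3) = Σ C(13,k) p^k (1−p)^(13−k) over k:
  k=0: C(13,0)·0.38^0·0.62^13 = 0.0020003
  k=1: C(13,1)·0.38^1·0.62^12 = 0.0159378
  k=2: C(13,2)·0.38^2·0.62^11 = 0.0586098
  k=3: C(13,3)·0.38^3·0.62^10 = 0.1317145
Total = 0.2082624

0.20826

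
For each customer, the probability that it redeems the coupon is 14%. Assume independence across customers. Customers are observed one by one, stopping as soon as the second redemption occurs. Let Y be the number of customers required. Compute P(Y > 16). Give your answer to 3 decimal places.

Needing more than 16 customers ⇔ fewer than 2 successes in the first 16. With X ~ Binomial(16, 0.14), P(Y > 16) = P(X ≤ 1).
  k=0: C(16,0)·0.14^0·0.86^16 = 0.08953
  k=1: C(16,1)·0.14^1·0.86^15 = 0.23320
P(X ≤ 1) = 0.32273

0.323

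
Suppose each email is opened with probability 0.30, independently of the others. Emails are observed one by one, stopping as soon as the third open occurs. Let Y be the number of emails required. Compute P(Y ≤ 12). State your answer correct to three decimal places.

0.747

Finishing within 12 emails ⇔ at least 3 successes in the first 12. With X ~ Binomial(12, 0.30), P(Y ≤ 12) = 1 − P(X ≤ 2).
  k=0: C(12,0)·0.30^0·0.70^12 = 0.01384
  k=1: C(12,1)·0.30^1·0.70^11 = 0.07118
  k=2: C(12,2)·0.30^2·0.70^10 = 0.16779
1 − 0.25282 = 0.74718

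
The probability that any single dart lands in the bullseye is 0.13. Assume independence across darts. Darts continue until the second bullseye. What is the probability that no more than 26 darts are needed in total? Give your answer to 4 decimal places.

0.8693

Finishing within 26 darts ⇔ at least 2 successes in the first 26. With X ~ Binomial(26, 0.13), P(Y ≤ 26) = 1 − P(X ≤ 1).
  k=0: C(26,0)·0.13^0·0.87^26 = 0.026761
  k=1: C(26,1)·0.13^1·0.87^25 = 0.103968
1 − 0.130728 = 0.869272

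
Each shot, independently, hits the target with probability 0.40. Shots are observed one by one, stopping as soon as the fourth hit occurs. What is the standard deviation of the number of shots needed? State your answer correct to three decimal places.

3.873

Y = total shots until the fourth success; negative binomial with r=4, p=0.40.
SD(Y) = √[r(1−p)/p²] = √(15.00000) = 3.87298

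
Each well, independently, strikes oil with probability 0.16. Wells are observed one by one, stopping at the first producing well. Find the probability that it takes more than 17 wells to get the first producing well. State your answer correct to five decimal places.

0.05161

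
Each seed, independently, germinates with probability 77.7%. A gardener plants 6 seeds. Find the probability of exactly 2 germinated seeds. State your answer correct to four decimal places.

X ~ Binomial(n=6, p=0.777).
P(X=2) = C(6,2) · p^2 · (1−p)^4
= 15 · 0.60373 · 0.002473 = 0.022395

0.0224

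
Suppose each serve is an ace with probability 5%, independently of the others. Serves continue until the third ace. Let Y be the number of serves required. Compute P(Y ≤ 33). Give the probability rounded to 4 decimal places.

0.2272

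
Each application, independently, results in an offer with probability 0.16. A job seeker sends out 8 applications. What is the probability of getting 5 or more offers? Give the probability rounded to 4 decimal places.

0.0038

X ~ Binomial(8, 0.16); P(X ≥ 5) = Σ C(8,k) p^k (1−p)^(8−k) over k:
  k=5: C(8,5)·0.16^5·0.84^3 = 0.003480
  k=6: C(8,6)·0.16^6·0.84^2 = 0.000331
  k=7: C(8,7)·0.16^7·0.84^1 = 0.000018
  k=8: C(8,8)·0.16^8·0.84^0 = 0.000000
Total = 0.003830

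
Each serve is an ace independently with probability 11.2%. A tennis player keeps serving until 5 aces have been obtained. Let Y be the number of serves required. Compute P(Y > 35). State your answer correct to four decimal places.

Needing more than 35 serves ⇔ fewer than 5 successes in the first 35. With X ~ Binomial(35, 0.112), P(Y > 35) = P(X ≤ 4).
  k=0: C(35,0)·0.112^0·0.888^35 = 0.015648
  k=1: C(35,1)·0.112^1·0.888^34 = 0.069076
  k=2: C(35,2)·0.112^2·0.888^33 = 0.148109
  k=3: C(35,3)·0.112^3·0.888^32 = 0.205484
  k=4: C(35,4)·0.112^4·0.888^31 = 0.207335
P(X ≤ 4) = 0.645652

0.6457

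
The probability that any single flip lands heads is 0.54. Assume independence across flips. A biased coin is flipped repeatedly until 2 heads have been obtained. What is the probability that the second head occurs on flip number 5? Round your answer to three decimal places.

0.114

Y = trial on which the second success occurs; negative binomial, r=2, p=0.54.
P(Y=5) = C(4,1) · p^2 · (1−p)^3
= 4 · 0.2916 · 0.097336 = 0.11353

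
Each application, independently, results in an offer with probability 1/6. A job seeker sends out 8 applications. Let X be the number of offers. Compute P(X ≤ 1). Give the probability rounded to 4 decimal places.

0.6047

X ~ Binomial(8, 0.166667); P(X ≤ 1) = Σ C(8,k) p^k (1−p)^(8−k) over k:
  k=0: C(8,0)·0.166667^0·0.833333^8 = 0.232568
  k=1: C(8,1)·0.166667^1·0.833333^7 = 0.372109
Total = 0.604677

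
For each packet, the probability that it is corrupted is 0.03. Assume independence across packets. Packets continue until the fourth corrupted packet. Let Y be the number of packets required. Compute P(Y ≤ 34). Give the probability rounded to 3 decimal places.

Finishing within 34 packets ⇔ at least 4 successes in the first 34. With X ~ Binomial(34, 0.03), P(Y ≤ 34) = 1 − P(X ≤ 3).
  k=0: C(34,0)·0.03^0·0.97^34 = 0.35501
  k=1: C(34,1)·0.03^1·0.97^33 = 0.37331
  k=2: C(34,2)·0.03^2·0.97^32 = 0.19050
  k=3: C(34,3)·0.03^3·0.97^31 = 0.06285
1 − 0.98167 = 0.01833

0.018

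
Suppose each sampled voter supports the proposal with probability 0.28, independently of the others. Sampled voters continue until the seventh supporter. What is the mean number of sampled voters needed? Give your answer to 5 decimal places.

Y = total sampled voters until the seventh success; negative binomial with r=7, p=0.28.
E[Y] = r / p = 7 / 0.28 = 25.0000000

25.00000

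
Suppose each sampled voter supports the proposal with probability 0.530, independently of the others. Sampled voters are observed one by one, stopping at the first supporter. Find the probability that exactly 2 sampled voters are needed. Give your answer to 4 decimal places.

Geometric (trials to first success), p = 0.53.
P(Y = 2) = (1−p)^1 · p = 0.47 · 0.53 = 0.249100

0.2491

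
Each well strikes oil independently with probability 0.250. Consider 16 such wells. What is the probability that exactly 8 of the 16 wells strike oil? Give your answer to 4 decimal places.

0.0197

X ~ Binomial(n=16, p=0.25).
P(X=8) = C(16,8) · p^8 · (1−p)^8
= 12870 · 1.5259e-05 · 0.10011 = 0.019660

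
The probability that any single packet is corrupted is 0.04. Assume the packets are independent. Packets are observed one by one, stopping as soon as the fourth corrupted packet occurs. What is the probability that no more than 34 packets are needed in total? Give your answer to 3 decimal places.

0.046

Finishing within 34 packets ⇔ at least 4 successes in the first 34. With X ~ Binomial(34, 0.04), P(Y ≤ 34) = 1 − P(X ≤ 3).
  k=0: C(34,0)·0.04^0·0.96^34 = 0.24959
  k=1: C(34,1)·0.04^1·0.96^33 = 0.35358
  k=2: C(34,2)·0.04^2·0.96^32 = 0.24309
  k=3: C(34,3)·0.04^3·0.96^31 = 0.10804
1 − 0.95429 = 0.04571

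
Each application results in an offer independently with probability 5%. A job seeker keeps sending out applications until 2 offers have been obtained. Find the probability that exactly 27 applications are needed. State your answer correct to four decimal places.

0.0180

Y = trial on which the second success occurs; negative binomial, r=2, p=0.05.
P(Y=27) = C(26,1) · p^2 · (1−p)^25
= 26 · 0.0025 · 0.27739 = 0.018030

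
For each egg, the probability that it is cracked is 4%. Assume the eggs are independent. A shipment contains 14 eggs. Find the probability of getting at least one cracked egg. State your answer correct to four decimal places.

P(at least one) = 1 − P(none) = 1 − (1 − 0.04)^14
= 1 − 0.564673 = 0.435327

0.4353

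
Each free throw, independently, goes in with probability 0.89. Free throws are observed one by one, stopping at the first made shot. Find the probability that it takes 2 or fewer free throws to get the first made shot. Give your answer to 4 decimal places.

Y = number of free throws to the first success; geometric, p = 0.89.
P(Y ≤ 2) = 1 − (1−p)^2 = 1 − 0.012100 = 0.987900

0.9879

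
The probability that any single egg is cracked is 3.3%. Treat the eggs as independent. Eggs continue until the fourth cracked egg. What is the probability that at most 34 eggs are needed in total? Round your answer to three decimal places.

Finishing within 34 eggs ⇔ at least 4 successes in the first 34. With X ~ Binomial(34, 0.033), P(Y ≤ 34) = 1 − P(X ≤ 3).
  k=0: C(34,0)·0.033^0·0.967^34 = 0.31952
  k=1: C(34,1)·0.033^1·0.967^33 = 0.37074
  k=2: C(34,2)·0.033^2·0.967^32 = 0.20876
  k=3: C(34,3)·0.033^3·0.967^31 = 0.07599
1 − 0.97500 = 0.02500

0.025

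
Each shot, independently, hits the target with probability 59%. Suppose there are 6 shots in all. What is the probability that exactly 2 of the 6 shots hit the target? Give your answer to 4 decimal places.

0.1475

X ~ Binomial(n=6, p=0.59).
P(X=2) = C(6,2) · p^2 · (1−p)^4
= 15 · 0.3481 · 0.028258 = 0.147547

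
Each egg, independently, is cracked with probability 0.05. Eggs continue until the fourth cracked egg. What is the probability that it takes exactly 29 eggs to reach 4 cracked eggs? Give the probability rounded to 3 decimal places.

Y = trial on which the fourth success occurs; negative binomial, r=4, p=0.05.
P(Y=29) = C(28,3) · p^4 · (1−p)^25
= 3276 · 6.25e-06 · 0.27739 = 0.00568

0.006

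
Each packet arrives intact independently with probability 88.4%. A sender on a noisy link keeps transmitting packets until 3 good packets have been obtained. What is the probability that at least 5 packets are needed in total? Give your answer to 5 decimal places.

0.06879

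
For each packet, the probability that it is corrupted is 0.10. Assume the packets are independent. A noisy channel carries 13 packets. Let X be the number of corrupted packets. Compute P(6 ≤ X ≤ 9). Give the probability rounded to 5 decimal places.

0.00092

X ~ Binomial(13, 0.10); P(6 ≤ X ≤ 9) = Σ C(13,k) p^k (1−p)^(13−k) over k:
  k=6: C(13,6)·0.10^6·0.90^7 = 0.0008208
  k=7: C(13,7)·0.10^7·0.90^6 = 0.0000912
  k=8: C(13,8)·0.10^8·0.90^5 = 0.0000076
  k=9: C(13,9)·0.10^9·0.90^4 = 0.0000005
Total = 0.0009200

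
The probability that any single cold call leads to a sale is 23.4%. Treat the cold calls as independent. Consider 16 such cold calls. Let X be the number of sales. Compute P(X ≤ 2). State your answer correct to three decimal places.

X ~ Binomial(16, 0.234); P(X ≤ 2) = Σ C(16,k) p^k (1−p)^(16−k) over k:
  k=0: C(16,0)·0.234^0·0.766^16 = 0.01405
  k=1: C(16,1)·0.234^1·0.766^15 = 0.06867
  k=2: C(16,2)·0.234^2·0.766^14 = 0.15733
Total = 0.24005

0.240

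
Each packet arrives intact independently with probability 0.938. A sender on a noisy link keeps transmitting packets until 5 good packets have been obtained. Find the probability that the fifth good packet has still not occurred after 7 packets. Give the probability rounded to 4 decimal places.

0.0069

Needing more than 7 packets ⇔ fewer than 5 successes in the first 7. With X ~ Binomial(7, 0.938), P(Y > 7) = P(X ≤ 4).
  k=0: C(7,0)·0.938^0·0.062^7 = 0.000000
  k=1: C(7,1)·0.938^1·0.062^6 = 0.000000
  k=2: C(7,2)·0.938^2·0.062^5 = 0.000017
  k=3: C(7,3)·0.938^3·0.062^4 = 0.000427
  k=4: C(7,4)·0.938^4·0.062^3 = 0.006457
P(X ≤ 4) = 0.006901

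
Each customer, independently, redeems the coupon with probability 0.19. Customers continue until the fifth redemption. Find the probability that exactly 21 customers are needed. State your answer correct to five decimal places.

0.04119

Y = trial on which the fifth success occurs; negative binomial, r=5, p=0.19.
P(Y=21) = C(20,4) · p^5 · (1−p)^16
= 4845 · 0.00024761 · 0.034337 = 0.0411929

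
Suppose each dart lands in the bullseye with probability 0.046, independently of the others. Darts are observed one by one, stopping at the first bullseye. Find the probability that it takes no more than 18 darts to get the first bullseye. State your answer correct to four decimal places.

Y = number of darts to the first success; geometric, p = 0.046.
P(Y ≤ 18) = 1 − (1−p)^18 = 1 − 0.428421 = 0.571579

0.5716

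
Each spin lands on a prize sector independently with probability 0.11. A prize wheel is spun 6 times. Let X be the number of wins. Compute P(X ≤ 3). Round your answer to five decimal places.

X ~ Binomial(6, 0.11); P(X ≤ 3) = Σ C(6,k) p^k (1−p)^(6−k) over k:
  k=0: C(6,0)·0.11^0·0.89^6 = 0.4969813
  k=1: C(6,1)·0.11^1·0.89^5 = 0.3685479
  k=2: C(6,2)·0.11^2·0.89^4 = 0.1138772
  k=3: C(6,3)·0.11^3·0.89^3 = 0.0187663
Total = 0.9981727

0.99817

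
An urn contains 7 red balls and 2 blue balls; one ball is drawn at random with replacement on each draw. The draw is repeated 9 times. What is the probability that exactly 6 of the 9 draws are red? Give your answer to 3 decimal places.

0.204

X ~ Binomial(n=9, p=0.777778).
P(X=6) = C(9,6) · p^6 · (1−p)^3
= 84 · 0.22138 · 0.010974 = 0.20407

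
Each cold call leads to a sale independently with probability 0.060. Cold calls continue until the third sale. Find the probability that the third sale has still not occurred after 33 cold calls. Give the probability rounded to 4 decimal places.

Needing more than 33 cold calls ⇔ fewer than 3 successes in the first 33. With X ~ Binomial(33, 0.06), P(Y > 33) = P(X ≤ 2).
  k=0: C(33,0)·0.06^0·0.94^33 = 0.129783
  k=1: C(33,1)·0.06^1·0.94^32 = 0.273374
  k=2: C(33,2)·0.06^2·0.94^31 = 0.279190
P(X ≤ 2) = 0.682347

0.6823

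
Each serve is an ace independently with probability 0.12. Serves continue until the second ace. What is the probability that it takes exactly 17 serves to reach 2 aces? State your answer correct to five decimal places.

Y = trial on which the second success occurs; negative binomial, r=2, p=0.12.
P(Y=17) = C(16,1) · p^2 · (1−p)^15
= 16 · 0.0144 · 0.14697 = 0.0338628

0.03386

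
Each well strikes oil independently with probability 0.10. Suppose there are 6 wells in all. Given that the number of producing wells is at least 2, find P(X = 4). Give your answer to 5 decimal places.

0.01063

X ~ Binomial(6, 0.10). Want P(X=4 | X≥2) = P(X=4) / P(X≥2).
P(X=4) = C(6,4)·0.10^4·0.90^2 = 0.0012150
P(X≥2) = 1 − 0.5314410 − 0.3542940 = 0.1142650
Ratio = 0.0012150 / 0.1142650 = 0.0106332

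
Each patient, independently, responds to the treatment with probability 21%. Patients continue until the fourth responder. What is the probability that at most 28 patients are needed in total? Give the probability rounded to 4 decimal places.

Finishing within 28 patients ⇔ at least 4 successes in the first 28. With X ~ Binomial(28, 0.21), P(Y ≤ 28) = 1 − P(X ≤ 3).
  k=0: C(28,0)·0.21^0·0.79^28 = 0.001360
  k=1: C(28,1)·0.21^1·0.79^27 = 0.010123
  k=2: C(28,2)·0.21^2·0.79^26 = 0.036327
  k=3: C(28,3)·0.21^3·0.79^25 = 0.083691
1 − 0.131502 = 0.868498

0.8685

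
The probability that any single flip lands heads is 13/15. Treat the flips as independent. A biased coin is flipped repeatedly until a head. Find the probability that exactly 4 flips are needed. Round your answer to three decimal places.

Geometric (trials to first success), p = 0.866667.
P(Y = 4) = (1−p)^3 · p = 0.0023704 · 0.866667 = 0.00205

0.002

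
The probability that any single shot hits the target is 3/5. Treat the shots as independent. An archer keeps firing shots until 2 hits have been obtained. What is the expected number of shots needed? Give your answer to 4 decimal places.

Y = total shots until the second success; negative binomial with r=2, p=0.60.
E[Y] = r / p = 2 / 0.60 = 3.333333

3.3333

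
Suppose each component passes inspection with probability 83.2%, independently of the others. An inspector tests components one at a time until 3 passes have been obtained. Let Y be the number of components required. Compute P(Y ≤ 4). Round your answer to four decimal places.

Finishing within 4 components ⇔ at least 3 successes in the first 4. With X ~ Binomial(4, 0.832), P(Y ≤ 4) = 1 − P(X ≤ 2).
  k=0: C(4,0)·0.832^0·0.168^4 = 0.000797
  k=1: C(4,1)·0.832^1·0.168^3 = 0.015780
  k=2: C(4,2)·0.832^2·0.168^2 = 0.117224
1 − 0.133801 = 0.866199

0.8662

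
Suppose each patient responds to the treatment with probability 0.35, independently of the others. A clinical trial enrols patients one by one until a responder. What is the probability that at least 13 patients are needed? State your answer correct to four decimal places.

0.0057

Y = number of patients to the first success; geometric, p = 0.35.
P(Y > 12) = P(first 12 all fail) = (1−p)^12 = 0.005688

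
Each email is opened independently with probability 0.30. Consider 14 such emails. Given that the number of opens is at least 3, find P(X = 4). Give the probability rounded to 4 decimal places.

X ~ Binomial(14, 0.30). Want P(X=4 | X≥3) = P(X=4) / P(X≥3).
P(X=4) = C(14,4)·0.30^4·0.70^10 = 0.229034
P(X≥3) = 1 − 0.006782 − 0.040693 − 0.113360 = 0.839164
Ratio = 0.229034 / 0.839164 = 0.272931

0.2729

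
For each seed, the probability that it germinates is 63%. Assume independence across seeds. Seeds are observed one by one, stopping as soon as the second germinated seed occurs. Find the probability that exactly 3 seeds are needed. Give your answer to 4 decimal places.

0.2937

Y = trial on which the second success occurs; negative binomial, r=2, p=0.63.
P(Y=3) = C(2,1) · p^2 · (1−p)^1
= 2 · 0.3969 · 0.37 = 0.293706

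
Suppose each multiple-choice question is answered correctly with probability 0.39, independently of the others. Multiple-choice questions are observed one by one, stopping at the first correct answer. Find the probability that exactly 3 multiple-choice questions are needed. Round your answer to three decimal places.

0.145

Geometric (trials to first success), p = 0.39.
P(Y = 3) = (1−p)^2 · p = 0.3721 · 0.39 = 0.14512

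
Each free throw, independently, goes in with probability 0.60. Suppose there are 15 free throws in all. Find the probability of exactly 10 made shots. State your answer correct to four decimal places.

0.1859

X ~ Binomial(n=15, p=0.60).
P(X=10) = C(15,10) · p^10 · (1−p)^5
= 3003 · 0.0060466 · 0.01024 = 0.185938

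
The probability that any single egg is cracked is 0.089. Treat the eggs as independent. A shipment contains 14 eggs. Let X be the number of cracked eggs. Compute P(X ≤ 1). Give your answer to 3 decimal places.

X ~ Binomial(14, 0.089); P(X ≤ 1) = Σ C(14,k) p^k (1−p)^(14−k) over k:
  k=0: C(14,0)·0.089^0·0.911^14 = 0.27118
  k=1: C(14,1)·0.089^1·0.911^13 = 0.37090
Total = 0.64208

0.642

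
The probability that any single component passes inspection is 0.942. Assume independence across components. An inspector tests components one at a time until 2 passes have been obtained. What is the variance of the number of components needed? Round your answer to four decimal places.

0.1307

Y = total components until the second success; negative binomial with r=2, p=0.942.
Var(Y) = r(1−p)/p² = 2·0.058 / 0.942² = 0.130724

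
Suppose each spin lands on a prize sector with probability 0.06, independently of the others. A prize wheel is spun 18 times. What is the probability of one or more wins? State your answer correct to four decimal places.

0.6717

P(at least one) = 1 − P(none) = 1 − (1 − 0.06)^18
= 1 − 0.328323 = 0.671677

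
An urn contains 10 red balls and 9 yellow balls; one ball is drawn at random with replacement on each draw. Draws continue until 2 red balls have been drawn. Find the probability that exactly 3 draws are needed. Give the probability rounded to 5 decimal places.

0.26243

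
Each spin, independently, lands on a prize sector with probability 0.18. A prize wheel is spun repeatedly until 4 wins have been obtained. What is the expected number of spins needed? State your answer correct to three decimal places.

22.222

Y = total spins until the fourth success; negative binomial with r=4, p=0.18.
E[Y] = r / p = 4 / 0.18 = 22.22222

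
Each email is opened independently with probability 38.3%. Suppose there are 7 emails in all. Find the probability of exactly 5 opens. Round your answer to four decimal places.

0.0659

X ~ Binomial(n=7, p=0.383).
P(X=5) = C(7,5) · p^5 · (1−p)^2
= 21 · 0.0082413 · 0.38069 = 0.065885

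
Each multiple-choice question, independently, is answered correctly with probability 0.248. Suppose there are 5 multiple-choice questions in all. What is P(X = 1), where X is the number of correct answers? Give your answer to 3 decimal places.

X ~ Binomial(n=5, p=0.248).
P(X=1) = C(5,1) · p^1 · (1−p)^4
= 5 · 0.248 · 0.31979 = 0.39655

0.397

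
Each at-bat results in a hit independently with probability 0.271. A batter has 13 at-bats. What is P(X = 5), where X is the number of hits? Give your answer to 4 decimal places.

0.1501

X ~ Binomial(n=13, p=0.271).
P(X=5) = C(13,5) · p^5 · (1−p)^8
= 1287 · 0.0014617 · 0.079766 = 0.150053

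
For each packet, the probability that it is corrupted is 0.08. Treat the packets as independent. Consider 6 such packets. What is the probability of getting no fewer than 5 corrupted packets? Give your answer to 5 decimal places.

0.00002

X ~ Binomial(6, 0.08); P(X ≥ 5) = Σ C(6,k) p^k (1−p)^(6−k) over k:
  k=5: C(6,5)·0.08^5·0.92^1 = 0.0000181
  k=6: C(6,6)·0.08^6·0.92^0 = 0.0000003
Total = 0.0000184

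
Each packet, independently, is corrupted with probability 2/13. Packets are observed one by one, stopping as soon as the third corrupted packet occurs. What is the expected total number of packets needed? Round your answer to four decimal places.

19.5000

Y = total packets until the third success; negative binomial with r=3, p=0.153846.
E[Y] = r / p = 3 / 0.153846 = 19.500000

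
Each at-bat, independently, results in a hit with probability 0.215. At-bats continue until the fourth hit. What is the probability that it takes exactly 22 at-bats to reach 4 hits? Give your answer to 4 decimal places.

0.0364

Y = trial on which the fourth success occurs; negative binomial, r=4, p=0.215.
P(Y=22) = C(21,3) · p^4 · (1−p)^18
= 1330 · 0.0021368 · 0.012813 = 0.036413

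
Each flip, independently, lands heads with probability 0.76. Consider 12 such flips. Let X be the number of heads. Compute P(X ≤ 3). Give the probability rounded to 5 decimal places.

X ~ Binomial(12, 0.76); P(X ≤ 3) = Σ C(12,k) p^k (1−p)^(12−k) over k:
  k=0: C(12,0)·0.76^0·0.24^12 = 0.0000000
  k=1: C(12,1)·0.76^1·0.24^11 = 0.0000014
  k=2: C(12,2)·0.76^2·0.24^10 = 0.0000242
  k=3: C(12,3)·0.76^3·0.24^9 = 0.0002551
Total = 0.0002807

0.00028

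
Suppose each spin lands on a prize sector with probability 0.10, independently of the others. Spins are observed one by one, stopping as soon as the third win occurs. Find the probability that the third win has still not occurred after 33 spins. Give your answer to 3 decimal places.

0.346

Needing more than 33 spins ⇔ fewer than 3 successes in the first 33. With X ~ Binomial(33, 0.10), P(Y > 33) = P(X ≤ 2).
  k=0: C(33,0)·0.10^0·0.90^33 = 0.03090
  k=1: C(33,1)·0.10^1·0.90^32 = 0.11331
  k=2: C(33,2)·0.10^2·0.90^31 = 0.20144
P(X ≤ 2) = 0.34566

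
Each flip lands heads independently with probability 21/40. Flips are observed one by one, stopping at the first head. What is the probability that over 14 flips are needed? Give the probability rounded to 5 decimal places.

0.00003

Y = number of flips to the first success; geometric, p = 0.525.
P(Y > 14) = P(first 14 all fail) = (1−p)^14 = 0.0000298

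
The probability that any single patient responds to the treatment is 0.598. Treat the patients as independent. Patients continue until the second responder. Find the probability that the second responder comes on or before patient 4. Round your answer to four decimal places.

Finishing within 4 patients ⇔ at least 2 successes in the first 4. With X ~ Binomial(4, 0.598), P(Y ≤ 4) = 1 − P(X ≤ 1).
  k=0: C(4,0)·0.598^0·0.402^4 = 0.026116
  k=1: C(4,1)·0.598^1·0.402^3 = 0.155396
1 − 0.181512 = 0.818488

0.8185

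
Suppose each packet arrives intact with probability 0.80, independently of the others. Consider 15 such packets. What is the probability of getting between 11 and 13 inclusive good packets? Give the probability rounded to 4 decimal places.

X ~ Binomial(15, 0.80); P(11 ≤ X ≤ 13) = Σ C(15,k) p^k (1−p)^(15−k) over k:
  k=11: C(15,11)·0.80^11·0.20^4 = 0.187604
  k=12: C(15,12)·0.80^12·0.20^3 = 0.250139
  k=13: C(15,13)·0.80^13·0.20^2 = 0.230897
Total = 0.668641

0.6686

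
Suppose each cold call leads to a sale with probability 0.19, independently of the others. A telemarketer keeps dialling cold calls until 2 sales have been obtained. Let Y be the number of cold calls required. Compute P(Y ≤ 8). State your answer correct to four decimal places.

0.4670

Finishing within 8 cold calls ⇔ at least 2 successes in the first 8. With X ~ Binomial(8, 0.19), P(Y ≤ 8) = 1 − P(X ≤ 1).
  k=0: C(8,0)·0.19^0·0.81^8 = 0.185302
  k=1: C(8,1)·0.19^1·0.81^7 = 0.347727
1 − 0.533029 = 0.466971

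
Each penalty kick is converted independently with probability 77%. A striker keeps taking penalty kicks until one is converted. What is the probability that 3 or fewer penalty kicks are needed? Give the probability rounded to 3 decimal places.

Y = number of penalty kicks to the first success; geometric, p = 0.77.
P(Y ≤ 3) = 1 − (1−p)^3 = 1 − 0.01217 = 0.98783

0.988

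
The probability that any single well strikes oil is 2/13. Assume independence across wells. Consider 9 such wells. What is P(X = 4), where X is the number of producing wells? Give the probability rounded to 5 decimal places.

X ~ Binomial(n=9, p=0.153846).
P(X=4) = C(9,4) · p^4 · (1−p)^5
= 126 · 0.0005602 · 0.43376 = 0.0306171

0.03062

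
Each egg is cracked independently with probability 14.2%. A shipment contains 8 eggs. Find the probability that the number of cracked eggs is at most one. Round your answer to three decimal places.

X ~ Binomial(8, 0.142); P(X ≤ 1) = Σ C(8,k) p^k (1−p)^(8−k) over k:
  k=0: C(8,0)·0.142^0·0.858^8 = 0.29370
  k=1: C(8,1)·0.142^1·0.858^7 = 0.38886
Total = 0.68255

0.683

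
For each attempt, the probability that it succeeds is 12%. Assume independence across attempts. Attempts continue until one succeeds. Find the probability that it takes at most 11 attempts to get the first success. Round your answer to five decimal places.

Y = number of attempts to the first success; geometric, p = 0.12.
P(Y ≤ 11) = 1 − (1−p)^11 = 1 − 0.2450809 = 0.7549191

0.75492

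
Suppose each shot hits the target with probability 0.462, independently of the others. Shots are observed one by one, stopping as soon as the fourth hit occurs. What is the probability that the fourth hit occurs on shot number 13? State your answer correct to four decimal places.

0.0378

Y = trial on which the fourth success occurs; negative binomial, r=4, p=0.462.
P(Y=13) = C(12,3) · p^4 · (1−p)^9
= 220 · 0.045558 · 0.0037761 = 0.037847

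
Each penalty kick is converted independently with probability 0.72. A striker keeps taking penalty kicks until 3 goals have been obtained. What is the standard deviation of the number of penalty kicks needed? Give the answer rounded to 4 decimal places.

1.2729

Y = total penalty kicks until the third success; negative binomial with r=3, p=0.72.
SD(Y) = √[r(1−p)/p²] = √(1.620370) = 1.272938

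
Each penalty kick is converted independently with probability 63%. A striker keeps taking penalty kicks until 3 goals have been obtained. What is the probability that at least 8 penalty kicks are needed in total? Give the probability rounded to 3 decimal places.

Needing more than 7 penalty kicks ⇔ fewer than 3 successes in the first 7. With X ~ Binomial(7, 0.63), P(Y > 7) = P(X ≤ 2).
  k=0: C(7,0)·0.63^0·0.37^7 = 0.00095
  k=1: C(7,1)·0.63^1·0.37^6 = 0.01131
  k=2: C(7,2)·0.63^2·0.37^5 = 0.05780
P(X ≤ 2) = 0.07006

0.070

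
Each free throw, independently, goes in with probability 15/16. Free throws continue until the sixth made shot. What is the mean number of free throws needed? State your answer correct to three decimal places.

6.400

Y = total free throws until the sixth success; negative binomial with r=6, p=0.9375.
E[Y] = r / p = 6 / 0.9375 = 6.40000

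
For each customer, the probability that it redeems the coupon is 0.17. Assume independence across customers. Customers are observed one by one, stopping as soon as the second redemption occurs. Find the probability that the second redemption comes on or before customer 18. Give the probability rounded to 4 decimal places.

Finishing within 18 customers ⇔ at least 2 successes in the first 18. With X ~ Binomial(18, 0.17), P(Y ≤ 18) = 1 − P(X ≤ 1).
  k=0: C(18,0)·0.17^0·0.83^18 = 0.034947
  k=1: C(18,1)·0.17^1·0.83^17 = 0.128839
1 − 0.163786 = 0.836214

0.8362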